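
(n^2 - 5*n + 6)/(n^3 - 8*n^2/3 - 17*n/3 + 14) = 3/(3*n + 7)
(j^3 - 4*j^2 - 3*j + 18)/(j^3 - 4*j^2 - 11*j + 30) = (j^3 - 4*j^2 - 3*j + 18)/(j^3 - 4*j^2 - 11*j + 30)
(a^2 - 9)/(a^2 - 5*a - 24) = (a - 3)/(a - 8)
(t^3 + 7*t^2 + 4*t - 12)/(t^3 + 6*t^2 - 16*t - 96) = (t^2 + t - 2)/(t^2 - 16)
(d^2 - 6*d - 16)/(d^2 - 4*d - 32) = (d + 2)/(d + 4)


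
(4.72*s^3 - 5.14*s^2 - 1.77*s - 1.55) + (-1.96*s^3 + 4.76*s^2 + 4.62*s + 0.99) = 2.76*s^3 - 0.38*s^2 + 2.85*s - 0.56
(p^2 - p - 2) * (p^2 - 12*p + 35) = p^4 - 13*p^3 + 45*p^2 - 11*p - 70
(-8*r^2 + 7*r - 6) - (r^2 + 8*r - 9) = -9*r^2 - r + 3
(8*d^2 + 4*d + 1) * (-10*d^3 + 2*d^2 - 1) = -80*d^5 - 24*d^4 - 2*d^3 - 6*d^2 - 4*d - 1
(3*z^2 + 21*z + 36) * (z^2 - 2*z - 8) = 3*z^4 + 15*z^3 - 30*z^2 - 240*z - 288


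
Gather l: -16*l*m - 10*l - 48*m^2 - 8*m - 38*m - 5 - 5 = l*(-16*m - 10) - 48*m^2 - 46*m - 10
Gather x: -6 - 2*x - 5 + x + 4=-x - 7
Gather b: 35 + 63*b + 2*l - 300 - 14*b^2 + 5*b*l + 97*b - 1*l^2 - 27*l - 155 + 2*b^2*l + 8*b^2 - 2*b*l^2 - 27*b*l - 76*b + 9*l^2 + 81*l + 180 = b^2*(2*l - 6) + b*(-2*l^2 - 22*l + 84) + 8*l^2 + 56*l - 240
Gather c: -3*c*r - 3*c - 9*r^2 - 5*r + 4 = c*(-3*r - 3) - 9*r^2 - 5*r + 4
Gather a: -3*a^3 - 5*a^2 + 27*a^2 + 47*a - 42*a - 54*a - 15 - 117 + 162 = -3*a^3 + 22*a^2 - 49*a + 30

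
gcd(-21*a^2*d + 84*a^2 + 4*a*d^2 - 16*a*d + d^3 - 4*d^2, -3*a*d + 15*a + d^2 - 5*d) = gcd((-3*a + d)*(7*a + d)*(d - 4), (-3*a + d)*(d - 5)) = 3*a - d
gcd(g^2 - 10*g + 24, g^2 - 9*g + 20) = g - 4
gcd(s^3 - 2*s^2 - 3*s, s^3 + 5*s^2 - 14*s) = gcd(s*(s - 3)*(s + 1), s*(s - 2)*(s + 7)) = s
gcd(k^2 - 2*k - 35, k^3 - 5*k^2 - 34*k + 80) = k + 5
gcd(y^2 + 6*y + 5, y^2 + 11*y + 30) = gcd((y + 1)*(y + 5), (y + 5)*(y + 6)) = y + 5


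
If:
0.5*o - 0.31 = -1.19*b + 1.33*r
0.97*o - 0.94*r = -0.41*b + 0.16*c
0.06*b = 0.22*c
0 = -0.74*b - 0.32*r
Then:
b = 0.10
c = 0.03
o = -0.27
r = -0.24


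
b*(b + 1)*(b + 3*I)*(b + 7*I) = b^4 + b^3 + 10*I*b^3 - 21*b^2 + 10*I*b^2 - 21*b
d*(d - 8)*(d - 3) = d^3 - 11*d^2 + 24*d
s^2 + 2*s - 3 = (s - 1)*(s + 3)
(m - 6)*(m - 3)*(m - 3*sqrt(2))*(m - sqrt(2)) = m^4 - 9*m^3 - 4*sqrt(2)*m^3 + 24*m^2 + 36*sqrt(2)*m^2 - 72*sqrt(2)*m - 54*m + 108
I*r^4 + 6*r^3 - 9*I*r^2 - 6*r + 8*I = (r + 1)*(r - 4*I)*(r - 2*I)*(I*r - I)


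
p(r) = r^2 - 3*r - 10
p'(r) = 2*r - 3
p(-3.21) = 9.93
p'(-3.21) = -9.42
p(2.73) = -10.74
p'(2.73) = 2.46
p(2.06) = -11.94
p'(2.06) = 1.12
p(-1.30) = -4.41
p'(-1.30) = -5.60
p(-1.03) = -5.85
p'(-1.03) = -5.06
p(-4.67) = 25.82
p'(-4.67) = -12.34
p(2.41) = -11.42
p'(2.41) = 1.82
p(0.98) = -11.98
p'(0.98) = -1.04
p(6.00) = 8.00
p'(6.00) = 9.00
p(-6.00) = 44.00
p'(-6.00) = -15.00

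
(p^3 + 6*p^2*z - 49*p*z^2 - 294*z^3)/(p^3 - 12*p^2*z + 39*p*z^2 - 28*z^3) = (p^2 + 13*p*z + 42*z^2)/(p^2 - 5*p*z + 4*z^2)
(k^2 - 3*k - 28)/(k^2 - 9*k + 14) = (k + 4)/(k - 2)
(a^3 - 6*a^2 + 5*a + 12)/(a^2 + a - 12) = (a^2 - 3*a - 4)/(a + 4)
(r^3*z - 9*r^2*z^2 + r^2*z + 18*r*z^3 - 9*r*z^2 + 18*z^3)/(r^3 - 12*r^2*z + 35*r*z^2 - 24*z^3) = z*(r^2 - 6*r*z + r - 6*z)/(r^2 - 9*r*z + 8*z^2)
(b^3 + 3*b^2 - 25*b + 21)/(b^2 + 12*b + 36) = (b^3 + 3*b^2 - 25*b + 21)/(b^2 + 12*b + 36)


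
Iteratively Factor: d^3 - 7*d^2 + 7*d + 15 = (d - 5)*(d^2 - 2*d - 3) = (d - 5)*(d + 1)*(d - 3)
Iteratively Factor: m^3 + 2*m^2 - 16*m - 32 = (m + 2)*(m^2 - 16) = (m - 4)*(m + 2)*(m + 4)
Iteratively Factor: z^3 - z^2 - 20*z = (z - 5)*(z^2 + 4*z) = (z - 5)*(z + 4)*(z)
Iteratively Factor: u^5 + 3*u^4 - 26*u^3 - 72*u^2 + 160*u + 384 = (u + 4)*(u^4 - u^3 - 22*u^2 + 16*u + 96) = (u + 4)^2*(u^3 - 5*u^2 - 2*u + 24) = (u + 2)*(u + 4)^2*(u^2 - 7*u + 12) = (u - 4)*(u + 2)*(u + 4)^2*(u - 3)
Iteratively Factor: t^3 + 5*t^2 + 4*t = (t + 1)*(t^2 + 4*t) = t*(t + 1)*(t + 4)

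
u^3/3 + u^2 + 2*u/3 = u*(u/3 + 1/3)*(u + 2)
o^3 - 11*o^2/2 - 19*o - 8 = (o - 8)*(o + 1/2)*(o + 2)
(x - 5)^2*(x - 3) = x^3 - 13*x^2 + 55*x - 75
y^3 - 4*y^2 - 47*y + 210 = (y - 6)*(y - 5)*(y + 7)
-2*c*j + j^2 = j*(-2*c + j)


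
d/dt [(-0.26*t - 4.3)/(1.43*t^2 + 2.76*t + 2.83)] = (0.3718*t^2 + 12.298*t + 11.1322)/(2.0449*t^4 + 7.8936*t^3 + 15.7114*t^2 + 15.6216*t + 8.0089)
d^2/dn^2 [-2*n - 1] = 0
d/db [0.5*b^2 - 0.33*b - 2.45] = 1.0*b - 0.33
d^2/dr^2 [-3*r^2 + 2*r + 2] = -6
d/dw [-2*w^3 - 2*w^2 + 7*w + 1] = -6*w^2 - 4*w + 7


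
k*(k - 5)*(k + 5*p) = k^3 + 5*k^2*p - 5*k^2 - 25*k*p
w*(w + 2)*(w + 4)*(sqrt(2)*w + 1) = sqrt(2)*w^4 + w^3 + 6*sqrt(2)*w^3 + 6*w^2 + 8*sqrt(2)*w^2 + 8*w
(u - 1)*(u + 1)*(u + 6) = u^3 + 6*u^2 - u - 6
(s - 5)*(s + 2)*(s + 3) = s^3 - 19*s - 30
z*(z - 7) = z^2 - 7*z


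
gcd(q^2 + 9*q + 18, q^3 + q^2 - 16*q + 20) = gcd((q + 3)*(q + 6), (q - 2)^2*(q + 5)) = 1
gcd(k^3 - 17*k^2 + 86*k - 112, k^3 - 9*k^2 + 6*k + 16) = k^2 - 10*k + 16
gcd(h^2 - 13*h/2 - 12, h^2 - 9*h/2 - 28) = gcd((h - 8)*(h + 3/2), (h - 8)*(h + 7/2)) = h - 8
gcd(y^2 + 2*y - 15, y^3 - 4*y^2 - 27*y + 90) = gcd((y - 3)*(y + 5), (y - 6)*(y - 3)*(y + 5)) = y^2 + 2*y - 15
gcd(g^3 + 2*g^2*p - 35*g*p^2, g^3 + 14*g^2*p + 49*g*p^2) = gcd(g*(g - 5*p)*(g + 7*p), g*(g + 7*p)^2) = g^2 + 7*g*p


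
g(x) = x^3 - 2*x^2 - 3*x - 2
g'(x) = 3*x^2 - 4*x - 3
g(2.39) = -6.94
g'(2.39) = 4.58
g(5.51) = 88.03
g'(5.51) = 66.04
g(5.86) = 112.97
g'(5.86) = 76.58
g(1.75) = -8.02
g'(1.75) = -0.81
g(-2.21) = -15.93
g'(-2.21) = 20.49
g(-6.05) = -278.50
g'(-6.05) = 131.01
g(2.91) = -3.02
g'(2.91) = 10.76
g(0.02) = -2.06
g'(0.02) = -3.08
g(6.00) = 124.00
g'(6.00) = 81.00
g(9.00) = 538.00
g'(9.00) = 204.00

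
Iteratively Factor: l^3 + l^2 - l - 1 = (l + 1)*(l^2 - 1) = (l - 1)*(l + 1)*(l + 1)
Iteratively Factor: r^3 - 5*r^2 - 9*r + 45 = (r - 5)*(r^2 - 9) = (r - 5)*(r - 3)*(r + 3)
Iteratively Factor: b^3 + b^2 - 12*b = (b + 4)*(b^2 - 3*b) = b*(b + 4)*(b - 3)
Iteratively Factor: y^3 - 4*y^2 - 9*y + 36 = (y - 4)*(y^2 - 9) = (y - 4)*(y + 3)*(y - 3)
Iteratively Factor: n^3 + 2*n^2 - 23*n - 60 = (n - 5)*(n^2 + 7*n + 12) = (n - 5)*(n + 3)*(n + 4)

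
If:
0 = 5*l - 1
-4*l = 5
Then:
No Solution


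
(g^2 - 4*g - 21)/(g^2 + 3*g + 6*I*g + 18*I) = (g - 7)/(g + 6*I)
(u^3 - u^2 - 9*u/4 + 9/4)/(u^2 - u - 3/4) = (2*u^2 + u - 3)/(2*u + 1)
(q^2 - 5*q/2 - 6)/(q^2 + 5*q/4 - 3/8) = 4*(q - 4)/(4*q - 1)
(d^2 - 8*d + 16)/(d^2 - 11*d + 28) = (d - 4)/(d - 7)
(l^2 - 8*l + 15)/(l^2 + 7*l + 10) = (l^2 - 8*l + 15)/(l^2 + 7*l + 10)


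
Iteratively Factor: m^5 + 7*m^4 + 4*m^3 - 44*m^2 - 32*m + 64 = (m - 2)*(m^4 + 9*m^3 + 22*m^2 - 32) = (m - 2)*(m + 4)*(m^3 + 5*m^2 + 2*m - 8) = (m - 2)*(m + 2)*(m + 4)*(m^2 + 3*m - 4) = (m - 2)*(m + 2)*(m + 4)^2*(m - 1)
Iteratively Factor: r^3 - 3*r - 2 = (r - 2)*(r^2 + 2*r + 1) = (r - 2)*(r + 1)*(r + 1)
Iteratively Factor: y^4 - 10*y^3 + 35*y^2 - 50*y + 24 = (y - 1)*(y^3 - 9*y^2 + 26*y - 24) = (y - 4)*(y - 1)*(y^2 - 5*y + 6) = (y - 4)*(y - 2)*(y - 1)*(y - 3)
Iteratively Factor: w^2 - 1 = (w + 1)*(w - 1)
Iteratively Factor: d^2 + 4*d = (d)*(d + 4)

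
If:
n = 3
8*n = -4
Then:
No Solution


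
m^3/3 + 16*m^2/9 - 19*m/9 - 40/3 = (m/3 + 1)*(m - 8/3)*(m + 5)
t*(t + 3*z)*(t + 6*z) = t^3 + 9*t^2*z + 18*t*z^2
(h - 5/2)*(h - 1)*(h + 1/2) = h^3 - 3*h^2 + 3*h/4 + 5/4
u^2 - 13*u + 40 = (u - 8)*(u - 5)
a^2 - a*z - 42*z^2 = (a - 7*z)*(a + 6*z)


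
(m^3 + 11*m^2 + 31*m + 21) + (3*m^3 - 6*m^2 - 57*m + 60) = 4*m^3 + 5*m^2 - 26*m + 81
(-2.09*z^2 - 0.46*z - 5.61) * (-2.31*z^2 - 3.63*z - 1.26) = 4.8279*z^4 + 8.6493*z^3 + 17.2623*z^2 + 20.9439*z + 7.0686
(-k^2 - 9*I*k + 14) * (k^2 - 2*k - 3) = -k^4 + 2*k^3 - 9*I*k^3 + 17*k^2 + 18*I*k^2 - 28*k + 27*I*k - 42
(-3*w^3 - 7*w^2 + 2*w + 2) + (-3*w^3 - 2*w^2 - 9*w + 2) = -6*w^3 - 9*w^2 - 7*w + 4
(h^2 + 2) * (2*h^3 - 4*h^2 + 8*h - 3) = 2*h^5 - 4*h^4 + 12*h^3 - 11*h^2 + 16*h - 6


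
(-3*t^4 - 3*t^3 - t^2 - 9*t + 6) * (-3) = 9*t^4 + 9*t^3 + 3*t^2 + 27*t - 18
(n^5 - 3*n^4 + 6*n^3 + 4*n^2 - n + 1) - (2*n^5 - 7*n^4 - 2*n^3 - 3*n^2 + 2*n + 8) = -n^5 + 4*n^4 + 8*n^3 + 7*n^2 - 3*n - 7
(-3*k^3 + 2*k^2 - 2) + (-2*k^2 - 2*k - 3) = -3*k^3 - 2*k - 5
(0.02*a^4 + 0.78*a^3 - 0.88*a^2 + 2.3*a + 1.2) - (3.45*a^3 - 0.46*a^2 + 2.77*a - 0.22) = 0.02*a^4 - 2.67*a^3 - 0.42*a^2 - 0.47*a + 1.42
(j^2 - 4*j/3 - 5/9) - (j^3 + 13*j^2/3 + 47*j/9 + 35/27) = -j^3 - 10*j^2/3 - 59*j/9 - 50/27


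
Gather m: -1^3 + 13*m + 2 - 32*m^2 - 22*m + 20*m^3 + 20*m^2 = 20*m^3 - 12*m^2 - 9*m + 1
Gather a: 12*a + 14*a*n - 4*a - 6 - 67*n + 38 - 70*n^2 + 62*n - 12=a*(14*n + 8) - 70*n^2 - 5*n + 20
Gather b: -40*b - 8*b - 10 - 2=-48*b - 12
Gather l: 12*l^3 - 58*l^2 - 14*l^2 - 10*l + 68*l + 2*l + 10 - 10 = 12*l^3 - 72*l^2 + 60*l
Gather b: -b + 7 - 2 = 5 - b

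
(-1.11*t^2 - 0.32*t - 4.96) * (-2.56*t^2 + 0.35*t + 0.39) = 2.8416*t^4 + 0.4307*t^3 + 12.1527*t^2 - 1.8608*t - 1.9344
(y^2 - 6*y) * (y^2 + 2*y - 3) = y^4 - 4*y^3 - 15*y^2 + 18*y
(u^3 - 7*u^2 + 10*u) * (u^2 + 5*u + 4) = u^5 - 2*u^4 - 21*u^3 + 22*u^2 + 40*u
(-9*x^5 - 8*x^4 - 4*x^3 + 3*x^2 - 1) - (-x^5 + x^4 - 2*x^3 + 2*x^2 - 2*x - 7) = -8*x^5 - 9*x^4 - 2*x^3 + x^2 + 2*x + 6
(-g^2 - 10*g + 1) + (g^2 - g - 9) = -11*g - 8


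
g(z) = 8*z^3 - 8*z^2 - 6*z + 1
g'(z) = 24*z^2 - 16*z - 6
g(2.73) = 87.77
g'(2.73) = 129.19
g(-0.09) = 1.47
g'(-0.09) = -4.37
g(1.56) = 2.54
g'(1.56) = 27.45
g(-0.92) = -6.48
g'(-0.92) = 29.03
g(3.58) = 244.05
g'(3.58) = 244.31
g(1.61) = 3.99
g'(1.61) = 30.45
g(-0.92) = -6.48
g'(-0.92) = 29.03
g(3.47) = 218.11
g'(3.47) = 227.46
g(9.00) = 5131.00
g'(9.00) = 1794.00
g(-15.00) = -28709.00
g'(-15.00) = 5634.00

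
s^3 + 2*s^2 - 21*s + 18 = (s - 3)*(s - 1)*(s + 6)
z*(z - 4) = z^2 - 4*z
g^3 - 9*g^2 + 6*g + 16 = (g - 8)*(g - 2)*(g + 1)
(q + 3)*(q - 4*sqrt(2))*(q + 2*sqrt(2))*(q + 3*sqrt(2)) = q^4 + sqrt(2)*q^3 + 3*q^3 - 28*q^2 + 3*sqrt(2)*q^2 - 84*q - 48*sqrt(2)*q - 144*sqrt(2)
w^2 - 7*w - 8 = (w - 8)*(w + 1)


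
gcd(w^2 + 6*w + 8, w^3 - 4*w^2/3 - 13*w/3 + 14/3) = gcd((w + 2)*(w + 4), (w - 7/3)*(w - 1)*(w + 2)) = w + 2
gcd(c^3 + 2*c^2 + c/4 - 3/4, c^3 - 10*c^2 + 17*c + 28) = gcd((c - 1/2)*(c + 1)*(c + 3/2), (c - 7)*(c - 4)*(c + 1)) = c + 1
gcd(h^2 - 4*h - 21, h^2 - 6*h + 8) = 1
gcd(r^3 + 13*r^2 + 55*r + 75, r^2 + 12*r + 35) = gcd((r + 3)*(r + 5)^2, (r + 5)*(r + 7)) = r + 5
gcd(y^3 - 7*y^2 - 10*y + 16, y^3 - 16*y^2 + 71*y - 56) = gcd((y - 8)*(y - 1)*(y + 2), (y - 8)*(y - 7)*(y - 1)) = y^2 - 9*y + 8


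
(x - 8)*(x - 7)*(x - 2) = x^3 - 17*x^2 + 86*x - 112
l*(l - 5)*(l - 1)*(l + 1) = l^4 - 5*l^3 - l^2 + 5*l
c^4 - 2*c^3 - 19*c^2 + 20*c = c*(c - 5)*(c - 1)*(c + 4)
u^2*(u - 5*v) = u^3 - 5*u^2*v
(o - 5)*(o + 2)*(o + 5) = o^3 + 2*o^2 - 25*o - 50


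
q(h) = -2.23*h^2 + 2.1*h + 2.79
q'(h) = 2.1 - 4.46*h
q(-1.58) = -6.09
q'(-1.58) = 9.15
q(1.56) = 0.64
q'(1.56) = -4.86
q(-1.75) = -7.71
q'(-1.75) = 9.90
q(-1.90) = -9.25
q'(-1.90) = 10.57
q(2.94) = -10.31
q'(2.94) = -11.01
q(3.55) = -17.86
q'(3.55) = -13.73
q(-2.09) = -11.34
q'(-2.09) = 11.42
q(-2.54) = -16.93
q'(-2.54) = 13.43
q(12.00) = -293.13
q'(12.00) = -51.42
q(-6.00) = -90.09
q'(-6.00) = 28.86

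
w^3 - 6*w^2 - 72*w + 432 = (w - 6)*(w - 6*sqrt(2))*(w + 6*sqrt(2))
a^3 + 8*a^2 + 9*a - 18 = (a - 1)*(a + 3)*(a + 6)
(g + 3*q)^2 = g^2 + 6*g*q + 9*q^2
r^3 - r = r*(r - 1)*(r + 1)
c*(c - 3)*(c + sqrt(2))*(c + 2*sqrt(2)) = c^4 - 3*c^3 + 3*sqrt(2)*c^3 - 9*sqrt(2)*c^2 + 4*c^2 - 12*c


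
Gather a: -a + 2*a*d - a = a*(2*d - 2)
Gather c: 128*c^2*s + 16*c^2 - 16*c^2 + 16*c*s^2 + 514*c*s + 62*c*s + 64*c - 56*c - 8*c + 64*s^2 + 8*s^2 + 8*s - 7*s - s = 128*c^2*s + c*(16*s^2 + 576*s) + 72*s^2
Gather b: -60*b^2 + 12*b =-60*b^2 + 12*b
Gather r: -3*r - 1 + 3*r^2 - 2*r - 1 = 3*r^2 - 5*r - 2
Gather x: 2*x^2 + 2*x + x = 2*x^2 + 3*x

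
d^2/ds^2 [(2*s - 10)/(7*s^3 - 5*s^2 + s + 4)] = 4*((s - 5)*(21*s^2 - 10*s + 1)^2 + (-21*s^2 + 10*s - (s - 5)*(21*s - 5) - 1)*(7*s^3 - 5*s^2 + s + 4))/(7*s^3 - 5*s^2 + s + 4)^3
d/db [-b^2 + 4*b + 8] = 4 - 2*b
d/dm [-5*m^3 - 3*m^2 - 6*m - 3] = -15*m^2 - 6*m - 6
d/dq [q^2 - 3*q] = 2*q - 3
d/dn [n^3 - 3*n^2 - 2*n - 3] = 3*n^2 - 6*n - 2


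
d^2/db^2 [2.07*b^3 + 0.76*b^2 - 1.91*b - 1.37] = 12.42*b + 1.52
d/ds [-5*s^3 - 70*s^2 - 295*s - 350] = -15*s^2 - 140*s - 295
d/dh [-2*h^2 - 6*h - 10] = -4*h - 6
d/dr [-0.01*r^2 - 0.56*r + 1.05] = -0.02*r - 0.56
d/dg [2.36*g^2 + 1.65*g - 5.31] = 4.72*g + 1.65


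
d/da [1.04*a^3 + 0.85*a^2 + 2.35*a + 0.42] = 3.12*a^2 + 1.7*a + 2.35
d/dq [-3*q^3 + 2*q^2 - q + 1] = -9*q^2 + 4*q - 1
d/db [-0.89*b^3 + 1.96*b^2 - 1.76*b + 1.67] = -2.67*b^2 + 3.92*b - 1.76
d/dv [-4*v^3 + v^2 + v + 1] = -12*v^2 + 2*v + 1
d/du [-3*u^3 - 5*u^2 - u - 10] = -9*u^2 - 10*u - 1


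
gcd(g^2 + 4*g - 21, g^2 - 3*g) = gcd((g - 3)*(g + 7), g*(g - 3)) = g - 3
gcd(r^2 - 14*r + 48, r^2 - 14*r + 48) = r^2 - 14*r + 48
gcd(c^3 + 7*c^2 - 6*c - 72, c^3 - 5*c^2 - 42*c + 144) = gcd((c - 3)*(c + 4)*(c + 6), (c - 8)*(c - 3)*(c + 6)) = c^2 + 3*c - 18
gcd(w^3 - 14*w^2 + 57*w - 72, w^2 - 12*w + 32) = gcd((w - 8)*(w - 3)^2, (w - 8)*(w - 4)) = w - 8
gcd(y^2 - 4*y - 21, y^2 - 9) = y + 3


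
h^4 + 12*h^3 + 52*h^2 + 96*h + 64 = (h + 2)^2*(h + 4)^2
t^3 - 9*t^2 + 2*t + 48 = (t - 8)*(t - 3)*(t + 2)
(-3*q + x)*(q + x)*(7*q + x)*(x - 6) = -21*q^3*x + 126*q^3 - 17*q^2*x^2 + 102*q^2*x + 5*q*x^3 - 30*q*x^2 + x^4 - 6*x^3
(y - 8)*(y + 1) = y^2 - 7*y - 8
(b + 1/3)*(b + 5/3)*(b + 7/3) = b^3 + 13*b^2/3 + 47*b/9 + 35/27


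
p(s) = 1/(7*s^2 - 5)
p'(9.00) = 0.00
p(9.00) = 0.00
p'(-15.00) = 0.00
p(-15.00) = 0.00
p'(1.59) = -0.14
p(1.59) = 0.08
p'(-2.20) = 0.04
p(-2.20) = 0.03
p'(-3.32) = 0.01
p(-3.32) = 0.01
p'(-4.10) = 0.00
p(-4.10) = 0.01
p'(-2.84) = 0.02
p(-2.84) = 0.02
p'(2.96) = -0.01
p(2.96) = 0.02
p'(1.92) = -0.06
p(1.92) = 0.05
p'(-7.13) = 0.00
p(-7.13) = 0.00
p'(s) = -14*s/(7*s^2 - 5)^2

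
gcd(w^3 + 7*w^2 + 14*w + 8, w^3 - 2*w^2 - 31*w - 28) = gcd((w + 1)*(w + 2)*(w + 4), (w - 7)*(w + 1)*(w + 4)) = w^2 + 5*w + 4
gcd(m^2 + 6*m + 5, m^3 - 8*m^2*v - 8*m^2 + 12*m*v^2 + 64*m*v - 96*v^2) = 1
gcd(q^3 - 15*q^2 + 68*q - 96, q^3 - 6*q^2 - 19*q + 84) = q - 3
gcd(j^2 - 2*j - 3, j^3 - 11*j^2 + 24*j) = j - 3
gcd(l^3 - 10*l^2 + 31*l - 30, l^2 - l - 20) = l - 5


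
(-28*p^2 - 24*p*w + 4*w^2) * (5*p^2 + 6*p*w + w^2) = -140*p^4 - 288*p^3*w - 152*p^2*w^2 + 4*w^4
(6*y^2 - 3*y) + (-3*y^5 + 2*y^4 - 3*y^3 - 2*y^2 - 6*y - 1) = -3*y^5 + 2*y^4 - 3*y^3 + 4*y^2 - 9*y - 1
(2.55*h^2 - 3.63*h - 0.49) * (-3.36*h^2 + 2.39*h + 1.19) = -8.568*h^4 + 18.2913*h^3 - 3.9948*h^2 - 5.4908*h - 0.5831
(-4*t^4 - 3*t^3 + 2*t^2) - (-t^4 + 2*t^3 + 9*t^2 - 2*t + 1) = -3*t^4 - 5*t^3 - 7*t^2 + 2*t - 1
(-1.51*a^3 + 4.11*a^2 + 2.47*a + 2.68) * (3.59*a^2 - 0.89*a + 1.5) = -5.4209*a^5 + 16.0988*a^4 + 2.9444*a^3 + 13.5879*a^2 + 1.3198*a + 4.02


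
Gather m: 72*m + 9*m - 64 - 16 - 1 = 81*m - 81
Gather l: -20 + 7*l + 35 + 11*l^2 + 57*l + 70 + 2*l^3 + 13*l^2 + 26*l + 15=2*l^3 + 24*l^2 + 90*l + 100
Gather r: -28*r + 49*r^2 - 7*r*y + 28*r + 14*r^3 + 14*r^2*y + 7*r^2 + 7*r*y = 14*r^3 + r^2*(14*y + 56)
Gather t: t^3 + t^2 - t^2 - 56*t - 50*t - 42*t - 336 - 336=t^3 - 148*t - 672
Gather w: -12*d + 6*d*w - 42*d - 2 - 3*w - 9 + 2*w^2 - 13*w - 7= -54*d + 2*w^2 + w*(6*d - 16) - 18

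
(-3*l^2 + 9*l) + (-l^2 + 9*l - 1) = -4*l^2 + 18*l - 1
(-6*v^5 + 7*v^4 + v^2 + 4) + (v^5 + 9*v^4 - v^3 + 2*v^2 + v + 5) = -5*v^5 + 16*v^4 - v^3 + 3*v^2 + v + 9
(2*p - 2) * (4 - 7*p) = -14*p^2 + 22*p - 8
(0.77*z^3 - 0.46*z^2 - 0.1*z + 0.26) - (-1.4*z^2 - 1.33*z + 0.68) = 0.77*z^3 + 0.94*z^2 + 1.23*z - 0.42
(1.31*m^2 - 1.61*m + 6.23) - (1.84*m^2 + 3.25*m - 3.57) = -0.53*m^2 - 4.86*m + 9.8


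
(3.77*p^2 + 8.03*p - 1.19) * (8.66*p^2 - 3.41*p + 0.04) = 32.6482*p^4 + 56.6841*p^3 - 37.5369*p^2 + 4.3791*p - 0.0476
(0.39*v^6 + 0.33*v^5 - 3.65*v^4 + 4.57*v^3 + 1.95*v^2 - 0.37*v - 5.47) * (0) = 0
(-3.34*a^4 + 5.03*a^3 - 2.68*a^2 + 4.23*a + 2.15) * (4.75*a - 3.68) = -15.865*a^5 + 36.1837*a^4 - 31.2404*a^3 + 29.9549*a^2 - 5.3539*a - 7.912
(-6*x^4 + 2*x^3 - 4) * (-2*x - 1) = 12*x^5 + 2*x^4 - 2*x^3 + 8*x + 4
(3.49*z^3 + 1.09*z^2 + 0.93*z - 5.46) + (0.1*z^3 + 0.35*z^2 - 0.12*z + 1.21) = 3.59*z^3 + 1.44*z^2 + 0.81*z - 4.25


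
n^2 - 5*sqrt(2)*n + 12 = (n - 3*sqrt(2))*(n - 2*sqrt(2))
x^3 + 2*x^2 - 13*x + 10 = (x - 2)*(x - 1)*(x + 5)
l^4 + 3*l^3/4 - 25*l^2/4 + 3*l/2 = l*(l - 2)*(l - 1/4)*(l + 3)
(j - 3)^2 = j^2 - 6*j + 9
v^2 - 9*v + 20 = (v - 5)*(v - 4)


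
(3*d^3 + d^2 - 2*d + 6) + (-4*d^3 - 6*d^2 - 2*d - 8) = -d^3 - 5*d^2 - 4*d - 2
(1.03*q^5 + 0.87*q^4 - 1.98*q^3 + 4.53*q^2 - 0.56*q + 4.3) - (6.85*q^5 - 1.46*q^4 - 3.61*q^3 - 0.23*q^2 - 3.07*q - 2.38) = -5.82*q^5 + 2.33*q^4 + 1.63*q^3 + 4.76*q^2 + 2.51*q + 6.68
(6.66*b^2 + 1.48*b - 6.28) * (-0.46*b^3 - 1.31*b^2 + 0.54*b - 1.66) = -3.0636*b^5 - 9.4054*b^4 + 4.5464*b^3 - 2.0296*b^2 - 5.848*b + 10.4248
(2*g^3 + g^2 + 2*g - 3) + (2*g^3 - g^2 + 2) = 4*g^3 + 2*g - 1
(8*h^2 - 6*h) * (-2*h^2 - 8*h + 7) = -16*h^4 - 52*h^3 + 104*h^2 - 42*h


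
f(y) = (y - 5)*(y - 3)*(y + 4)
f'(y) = (y - 5)*(y - 3) + (y - 5)*(y + 4) + (y - 3)*(y + 4)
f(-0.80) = 70.53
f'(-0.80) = -8.68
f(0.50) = 50.62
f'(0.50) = -20.25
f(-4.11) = -7.12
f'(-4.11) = 66.56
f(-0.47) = 67.00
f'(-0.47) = -12.58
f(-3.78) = 13.10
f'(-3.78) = 56.11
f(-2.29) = 65.94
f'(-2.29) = 17.05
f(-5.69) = -156.99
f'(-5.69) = 125.65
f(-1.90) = 71.00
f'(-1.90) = 9.03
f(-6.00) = -198.00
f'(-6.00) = 139.00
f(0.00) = 60.00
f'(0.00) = -17.00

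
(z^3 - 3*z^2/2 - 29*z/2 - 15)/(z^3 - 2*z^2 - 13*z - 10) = (z + 3/2)/(z + 1)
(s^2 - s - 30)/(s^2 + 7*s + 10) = (s - 6)/(s + 2)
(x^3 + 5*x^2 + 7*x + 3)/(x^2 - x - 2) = (x^2 + 4*x + 3)/(x - 2)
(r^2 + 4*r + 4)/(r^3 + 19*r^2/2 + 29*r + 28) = 2*(r + 2)/(2*r^2 + 15*r + 28)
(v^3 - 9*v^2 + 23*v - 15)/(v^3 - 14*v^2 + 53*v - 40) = (v - 3)/(v - 8)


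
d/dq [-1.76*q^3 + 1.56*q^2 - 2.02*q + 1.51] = -5.28*q^2 + 3.12*q - 2.02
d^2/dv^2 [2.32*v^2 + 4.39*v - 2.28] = 4.64000000000000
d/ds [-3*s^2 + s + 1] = 1 - 6*s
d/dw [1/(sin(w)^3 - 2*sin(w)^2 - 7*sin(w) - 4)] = (7 - 3*sin(w))*cos(w)/((sin(w) - 4)^2*(sin(w) + 1)^3)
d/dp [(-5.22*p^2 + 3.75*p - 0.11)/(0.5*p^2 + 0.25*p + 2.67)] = (-3.18*p^2 - 27.7648*p + 10.04)/(0.25*p^4 + 0.25*p^3 + 2.7325*p^2 + 1.335*p + 7.1289)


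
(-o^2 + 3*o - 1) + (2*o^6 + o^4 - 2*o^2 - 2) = 2*o^6 + o^4 - 3*o^2 + 3*o - 3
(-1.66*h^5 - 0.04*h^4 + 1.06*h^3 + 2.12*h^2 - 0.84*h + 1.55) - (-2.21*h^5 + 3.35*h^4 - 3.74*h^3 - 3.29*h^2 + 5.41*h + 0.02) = 0.55*h^5 - 3.39*h^4 + 4.8*h^3 + 5.41*h^2 - 6.25*h + 1.53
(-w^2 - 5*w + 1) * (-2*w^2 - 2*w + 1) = 2*w^4 + 12*w^3 + 7*w^2 - 7*w + 1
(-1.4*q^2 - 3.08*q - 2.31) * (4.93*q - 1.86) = -6.902*q^3 - 12.5804*q^2 - 5.6595*q + 4.2966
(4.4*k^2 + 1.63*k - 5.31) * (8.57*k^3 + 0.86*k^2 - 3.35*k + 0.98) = 37.708*k^5 + 17.7531*k^4 - 58.8449*k^3 - 5.7151*k^2 + 19.3859*k - 5.2038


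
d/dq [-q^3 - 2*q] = -3*q^2 - 2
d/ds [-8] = 0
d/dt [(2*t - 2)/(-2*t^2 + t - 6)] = 2*(-2*t^2 + t + (t - 1)*(4*t - 1) - 6)/(2*t^2 - t + 6)^2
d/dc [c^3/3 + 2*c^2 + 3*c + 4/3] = c^2 + 4*c + 3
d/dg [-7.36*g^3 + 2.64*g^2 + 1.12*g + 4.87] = -22.08*g^2 + 5.28*g + 1.12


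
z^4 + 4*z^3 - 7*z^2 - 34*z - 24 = (z - 3)*(z + 1)*(z + 2)*(z + 4)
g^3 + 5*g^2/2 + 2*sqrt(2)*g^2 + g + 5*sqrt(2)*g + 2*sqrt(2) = (g + 1/2)*(g + 2)*(g + 2*sqrt(2))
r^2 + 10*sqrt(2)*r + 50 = (r + 5*sqrt(2))^2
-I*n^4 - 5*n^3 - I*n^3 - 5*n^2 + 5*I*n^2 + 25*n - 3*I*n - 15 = (n - 1)*(n + 3)*(n - 5*I)*(-I*n + I)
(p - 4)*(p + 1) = p^2 - 3*p - 4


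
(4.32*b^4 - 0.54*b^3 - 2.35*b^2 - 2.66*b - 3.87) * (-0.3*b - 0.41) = -1.296*b^5 - 1.6092*b^4 + 0.9264*b^3 + 1.7615*b^2 + 2.2516*b + 1.5867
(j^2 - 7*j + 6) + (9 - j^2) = 15 - 7*j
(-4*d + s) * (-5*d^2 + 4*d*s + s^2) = 20*d^3 - 21*d^2*s + s^3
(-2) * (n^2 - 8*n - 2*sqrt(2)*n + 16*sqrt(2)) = -2*n^2 + 4*sqrt(2)*n + 16*n - 32*sqrt(2)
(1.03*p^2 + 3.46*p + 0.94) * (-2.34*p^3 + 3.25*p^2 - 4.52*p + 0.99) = -2.4102*p^5 - 4.7489*p^4 + 4.3898*p^3 - 11.5645*p^2 - 0.823399999999999*p + 0.9306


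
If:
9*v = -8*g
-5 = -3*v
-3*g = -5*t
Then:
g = -15/8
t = -9/8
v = 5/3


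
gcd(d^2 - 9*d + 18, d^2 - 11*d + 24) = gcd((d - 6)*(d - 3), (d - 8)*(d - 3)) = d - 3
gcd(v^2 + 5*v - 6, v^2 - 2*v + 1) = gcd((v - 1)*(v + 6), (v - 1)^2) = v - 1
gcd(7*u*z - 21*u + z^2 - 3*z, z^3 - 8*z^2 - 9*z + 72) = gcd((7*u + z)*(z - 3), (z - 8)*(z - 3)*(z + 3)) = z - 3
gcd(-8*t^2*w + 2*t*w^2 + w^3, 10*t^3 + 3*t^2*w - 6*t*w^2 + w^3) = 2*t - w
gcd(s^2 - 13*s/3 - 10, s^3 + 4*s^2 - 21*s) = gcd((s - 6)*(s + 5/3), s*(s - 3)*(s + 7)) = 1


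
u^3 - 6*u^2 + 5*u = u*(u - 5)*(u - 1)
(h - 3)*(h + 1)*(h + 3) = h^3 + h^2 - 9*h - 9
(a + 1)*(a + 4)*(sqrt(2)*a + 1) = sqrt(2)*a^3 + a^2 + 5*sqrt(2)*a^2 + 5*a + 4*sqrt(2)*a + 4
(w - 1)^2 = w^2 - 2*w + 1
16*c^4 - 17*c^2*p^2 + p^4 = (-4*c + p)*(-c + p)*(c + p)*(4*c + p)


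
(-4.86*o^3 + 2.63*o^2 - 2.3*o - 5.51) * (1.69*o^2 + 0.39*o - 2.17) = -8.2134*o^5 + 2.5493*o^4 + 7.6849*o^3 - 15.916*o^2 + 2.8421*o + 11.9567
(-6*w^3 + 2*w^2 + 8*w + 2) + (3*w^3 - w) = -3*w^3 + 2*w^2 + 7*w + 2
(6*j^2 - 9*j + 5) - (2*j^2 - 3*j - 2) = 4*j^2 - 6*j + 7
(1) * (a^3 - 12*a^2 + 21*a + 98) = a^3 - 12*a^2 + 21*a + 98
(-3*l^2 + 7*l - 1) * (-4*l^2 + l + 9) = 12*l^4 - 31*l^3 - 16*l^2 + 62*l - 9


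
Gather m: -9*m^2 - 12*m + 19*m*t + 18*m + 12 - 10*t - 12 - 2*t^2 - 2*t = -9*m^2 + m*(19*t + 6) - 2*t^2 - 12*t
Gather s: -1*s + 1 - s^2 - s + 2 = -s^2 - 2*s + 3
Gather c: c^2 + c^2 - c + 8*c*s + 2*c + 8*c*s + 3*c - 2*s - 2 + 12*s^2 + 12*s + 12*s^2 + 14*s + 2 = 2*c^2 + c*(16*s + 4) + 24*s^2 + 24*s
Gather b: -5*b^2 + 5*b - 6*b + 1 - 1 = -5*b^2 - b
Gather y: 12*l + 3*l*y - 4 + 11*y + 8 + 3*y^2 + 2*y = 12*l + 3*y^2 + y*(3*l + 13) + 4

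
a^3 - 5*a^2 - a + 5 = (a - 5)*(a - 1)*(a + 1)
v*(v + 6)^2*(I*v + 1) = I*v^4 + v^3 + 12*I*v^3 + 12*v^2 + 36*I*v^2 + 36*v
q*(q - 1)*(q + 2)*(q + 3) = q^4 + 4*q^3 + q^2 - 6*q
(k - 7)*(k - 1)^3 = k^4 - 10*k^3 + 24*k^2 - 22*k + 7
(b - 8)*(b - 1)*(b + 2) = b^3 - 7*b^2 - 10*b + 16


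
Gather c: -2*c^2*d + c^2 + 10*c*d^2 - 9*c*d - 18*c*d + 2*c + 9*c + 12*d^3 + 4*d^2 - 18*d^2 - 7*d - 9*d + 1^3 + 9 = c^2*(1 - 2*d) + c*(10*d^2 - 27*d + 11) + 12*d^3 - 14*d^2 - 16*d + 10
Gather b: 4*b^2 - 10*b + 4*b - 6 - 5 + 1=4*b^2 - 6*b - 10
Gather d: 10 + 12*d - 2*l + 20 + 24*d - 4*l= 36*d - 6*l + 30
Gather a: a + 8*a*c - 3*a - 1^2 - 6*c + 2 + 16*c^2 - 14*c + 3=a*(8*c - 2) + 16*c^2 - 20*c + 4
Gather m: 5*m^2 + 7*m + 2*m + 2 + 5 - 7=5*m^2 + 9*m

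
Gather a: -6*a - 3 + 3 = -6*a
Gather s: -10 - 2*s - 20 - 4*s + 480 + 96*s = 90*s + 450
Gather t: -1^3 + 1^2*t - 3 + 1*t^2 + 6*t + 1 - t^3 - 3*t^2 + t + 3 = -t^3 - 2*t^2 + 8*t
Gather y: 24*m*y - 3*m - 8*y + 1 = -3*m + y*(24*m - 8) + 1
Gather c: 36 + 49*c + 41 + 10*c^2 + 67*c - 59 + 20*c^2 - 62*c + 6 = 30*c^2 + 54*c + 24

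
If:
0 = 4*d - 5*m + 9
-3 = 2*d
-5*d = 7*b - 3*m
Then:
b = 93/70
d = -3/2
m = 3/5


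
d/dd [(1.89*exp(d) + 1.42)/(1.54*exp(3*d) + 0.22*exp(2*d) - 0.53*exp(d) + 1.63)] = (-5.8212*exp(3*d) - 6.9762*exp(2*d) - 0.6248*exp(d) + 3.8333)*exp(d)/(2.3716*exp(6*d) + 0.6776*exp(5*d) - 1.584*exp(4*d) + 4.7872*exp(3*d) + 0.9981*exp(2*d) - 1.7278*exp(d) + 2.6569)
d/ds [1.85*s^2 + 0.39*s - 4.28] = 3.7*s + 0.39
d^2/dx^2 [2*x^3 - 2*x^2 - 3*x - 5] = 12*x - 4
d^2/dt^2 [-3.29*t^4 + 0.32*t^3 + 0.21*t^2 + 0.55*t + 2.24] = -39.48*t^2 + 1.92*t + 0.42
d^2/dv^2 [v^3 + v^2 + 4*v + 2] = 6*v + 2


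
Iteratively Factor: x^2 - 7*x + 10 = (x - 2)*(x - 5)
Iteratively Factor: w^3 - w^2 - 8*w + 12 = (w + 3)*(w^2 - 4*w + 4) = (w - 2)*(w + 3)*(w - 2)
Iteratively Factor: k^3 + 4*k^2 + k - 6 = (k + 3)*(k^2 + k - 2) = (k - 1)*(k + 3)*(k + 2)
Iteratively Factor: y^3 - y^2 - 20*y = (y - 5)*(y^2 + 4*y) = y*(y - 5)*(y + 4)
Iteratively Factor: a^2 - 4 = (a + 2)*(a - 2)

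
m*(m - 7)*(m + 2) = m^3 - 5*m^2 - 14*m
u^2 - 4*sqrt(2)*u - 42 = (u - 7*sqrt(2))*(u + 3*sqrt(2))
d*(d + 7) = d^2 + 7*d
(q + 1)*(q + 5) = q^2 + 6*q + 5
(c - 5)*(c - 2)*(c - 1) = c^3 - 8*c^2 + 17*c - 10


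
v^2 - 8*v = v*(v - 8)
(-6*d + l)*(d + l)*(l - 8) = -6*d^2*l + 48*d^2 - 5*d*l^2 + 40*d*l + l^3 - 8*l^2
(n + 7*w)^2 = n^2 + 14*n*w + 49*w^2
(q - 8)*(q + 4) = q^2 - 4*q - 32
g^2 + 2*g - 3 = (g - 1)*(g + 3)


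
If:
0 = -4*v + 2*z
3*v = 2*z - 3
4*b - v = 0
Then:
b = 3/4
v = 3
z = 6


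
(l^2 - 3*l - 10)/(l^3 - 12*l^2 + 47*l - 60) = (l + 2)/(l^2 - 7*l + 12)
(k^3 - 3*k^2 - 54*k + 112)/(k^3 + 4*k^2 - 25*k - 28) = (k^2 - 10*k + 16)/(k^2 - 3*k - 4)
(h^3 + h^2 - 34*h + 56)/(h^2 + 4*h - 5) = (h^3 + h^2 - 34*h + 56)/(h^2 + 4*h - 5)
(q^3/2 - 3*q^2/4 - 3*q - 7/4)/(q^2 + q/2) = (2*q^3 - 3*q^2 - 12*q - 7)/(2*q*(2*q + 1))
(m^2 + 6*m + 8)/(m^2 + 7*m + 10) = (m + 4)/(m + 5)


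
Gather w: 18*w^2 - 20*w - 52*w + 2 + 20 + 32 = 18*w^2 - 72*w + 54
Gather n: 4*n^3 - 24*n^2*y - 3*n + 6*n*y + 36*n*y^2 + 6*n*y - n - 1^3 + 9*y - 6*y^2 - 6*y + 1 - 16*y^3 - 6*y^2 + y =4*n^3 - 24*n^2*y + n*(36*y^2 + 12*y - 4) - 16*y^3 - 12*y^2 + 4*y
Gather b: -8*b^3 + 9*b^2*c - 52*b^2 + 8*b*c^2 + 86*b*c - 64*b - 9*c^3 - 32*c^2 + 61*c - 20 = -8*b^3 + b^2*(9*c - 52) + b*(8*c^2 + 86*c - 64) - 9*c^3 - 32*c^2 + 61*c - 20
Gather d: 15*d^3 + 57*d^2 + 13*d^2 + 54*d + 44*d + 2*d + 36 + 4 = 15*d^3 + 70*d^2 + 100*d + 40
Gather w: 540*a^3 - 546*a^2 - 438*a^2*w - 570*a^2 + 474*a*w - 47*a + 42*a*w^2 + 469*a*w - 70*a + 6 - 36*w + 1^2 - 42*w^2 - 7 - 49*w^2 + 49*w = 540*a^3 - 1116*a^2 - 117*a + w^2*(42*a - 91) + w*(-438*a^2 + 943*a + 13)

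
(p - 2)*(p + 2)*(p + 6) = p^3 + 6*p^2 - 4*p - 24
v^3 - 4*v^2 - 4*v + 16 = (v - 4)*(v - 2)*(v + 2)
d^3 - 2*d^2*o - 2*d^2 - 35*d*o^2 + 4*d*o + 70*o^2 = (d - 2)*(d - 7*o)*(d + 5*o)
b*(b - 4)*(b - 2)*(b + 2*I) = b^4 - 6*b^3 + 2*I*b^3 + 8*b^2 - 12*I*b^2 + 16*I*b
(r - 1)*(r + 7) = r^2 + 6*r - 7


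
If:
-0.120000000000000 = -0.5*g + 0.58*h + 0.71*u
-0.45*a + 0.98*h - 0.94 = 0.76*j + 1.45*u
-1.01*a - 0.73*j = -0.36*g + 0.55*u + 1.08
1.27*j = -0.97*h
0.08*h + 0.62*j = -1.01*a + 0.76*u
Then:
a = -15.48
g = -35.56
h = -15.51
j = 11.85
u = -12.54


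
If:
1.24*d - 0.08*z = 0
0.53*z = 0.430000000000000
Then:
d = 0.05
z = 0.81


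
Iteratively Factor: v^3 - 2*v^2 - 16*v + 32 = (v - 2)*(v^2 - 16) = (v - 4)*(v - 2)*(v + 4)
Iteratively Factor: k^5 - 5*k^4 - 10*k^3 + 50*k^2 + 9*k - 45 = (k - 1)*(k^4 - 4*k^3 - 14*k^2 + 36*k + 45) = (k - 1)*(k + 3)*(k^3 - 7*k^2 + 7*k + 15) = (k - 1)*(k + 1)*(k + 3)*(k^2 - 8*k + 15) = (k - 5)*(k - 1)*(k + 1)*(k + 3)*(k - 3)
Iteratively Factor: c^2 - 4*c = (c - 4)*(c)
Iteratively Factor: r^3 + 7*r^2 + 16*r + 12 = (r + 3)*(r^2 + 4*r + 4) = (r + 2)*(r + 3)*(r + 2)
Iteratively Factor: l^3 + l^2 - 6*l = (l - 2)*(l^2 + 3*l) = l*(l - 2)*(l + 3)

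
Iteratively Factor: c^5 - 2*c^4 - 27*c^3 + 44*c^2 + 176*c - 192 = (c - 4)*(c^4 + 2*c^3 - 19*c^2 - 32*c + 48) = (c - 4)*(c + 4)*(c^3 - 2*c^2 - 11*c + 12) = (c - 4)*(c + 3)*(c + 4)*(c^2 - 5*c + 4) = (c - 4)^2*(c + 3)*(c + 4)*(c - 1)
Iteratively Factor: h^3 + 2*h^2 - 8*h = (h + 4)*(h^2 - 2*h) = (h - 2)*(h + 4)*(h)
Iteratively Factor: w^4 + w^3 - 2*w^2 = (w + 2)*(w^3 - w^2) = w*(w + 2)*(w^2 - w) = w*(w - 1)*(w + 2)*(w)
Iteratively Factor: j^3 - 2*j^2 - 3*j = (j + 1)*(j^2 - 3*j) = j*(j + 1)*(j - 3)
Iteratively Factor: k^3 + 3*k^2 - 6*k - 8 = (k + 1)*(k^2 + 2*k - 8) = (k - 2)*(k + 1)*(k + 4)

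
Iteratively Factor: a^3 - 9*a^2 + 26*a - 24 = (a - 2)*(a^2 - 7*a + 12) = (a - 3)*(a - 2)*(a - 4)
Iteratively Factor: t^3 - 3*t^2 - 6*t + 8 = (t + 2)*(t^2 - 5*t + 4) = (t - 4)*(t + 2)*(t - 1)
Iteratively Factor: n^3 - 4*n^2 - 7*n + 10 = (n + 2)*(n^2 - 6*n + 5) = (n - 5)*(n + 2)*(n - 1)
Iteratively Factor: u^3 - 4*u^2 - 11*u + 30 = (u - 2)*(u^2 - 2*u - 15) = (u - 5)*(u - 2)*(u + 3)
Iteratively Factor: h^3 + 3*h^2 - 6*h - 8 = (h - 2)*(h^2 + 5*h + 4) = (h - 2)*(h + 1)*(h + 4)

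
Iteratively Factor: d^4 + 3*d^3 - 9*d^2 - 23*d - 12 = (d - 3)*(d^3 + 6*d^2 + 9*d + 4) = (d - 3)*(d + 1)*(d^2 + 5*d + 4) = (d - 3)*(d + 1)^2*(d + 4)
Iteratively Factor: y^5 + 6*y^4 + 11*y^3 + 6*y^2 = (y)*(y^4 + 6*y^3 + 11*y^2 + 6*y) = y*(y + 1)*(y^3 + 5*y^2 + 6*y) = y*(y + 1)*(y + 2)*(y^2 + 3*y) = y*(y + 1)*(y + 2)*(y + 3)*(y)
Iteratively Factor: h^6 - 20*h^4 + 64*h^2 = (h + 4)*(h^5 - 4*h^4 - 4*h^3 + 16*h^2) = (h - 2)*(h + 4)*(h^4 - 2*h^3 - 8*h^2) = h*(h - 2)*(h + 4)*(h^3 - 2*h^2 - 8*h) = h*(h - 4)*(h - 2)*(h + 4)*(h^2 + 2*h) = h^2*(h - 4)*(h - 2)*(h + 4)*(h + 2)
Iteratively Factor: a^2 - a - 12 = (a + 3)*(a - 4)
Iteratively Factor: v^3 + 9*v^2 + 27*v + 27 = (v + 3)*(v^2 + 6*v + 9) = (v + 3)^2*(v + 3)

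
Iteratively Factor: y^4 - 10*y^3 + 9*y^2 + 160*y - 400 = (y - 5)*(y^3 - 5*y^2 - 16*y + 80) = (y - 5)*(y - 4)*(y^2 - y - 20) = (y - 5)*(y - 4)*(y + 4)*(y - 5)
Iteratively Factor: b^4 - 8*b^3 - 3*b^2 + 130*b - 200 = (b - 5)*(b^3 - 3*b^2 - 18*b + 40) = (b - 5)*(b - 2)*(b^2 - b - 20) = (b - 5)*(b - 2)*(b + 4)*(b - 5)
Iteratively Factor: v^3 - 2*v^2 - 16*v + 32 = (v - 2)*(v^2 - 16) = (v - 4)*(v - 2)*(v + 4)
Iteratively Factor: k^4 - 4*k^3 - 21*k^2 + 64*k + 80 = (k + 1)*(k^3 - 5*k^2 - 16*k + 80) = (k - 4)*(k + 1)*(k^2 - k - 20) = (k - 4)*(k + 1)*(k + 4)*(k - 5)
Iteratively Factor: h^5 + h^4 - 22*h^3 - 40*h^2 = (h + 2)*(h^4 - h^3 - 20*h^2) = h*(h + 2)*(h^3 - h^2 - 20*h) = h*(h + 2)*(h + 4)*(h^2 - 5*h) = h*(h - 5)*(h + 2)*(h + 4)*(h)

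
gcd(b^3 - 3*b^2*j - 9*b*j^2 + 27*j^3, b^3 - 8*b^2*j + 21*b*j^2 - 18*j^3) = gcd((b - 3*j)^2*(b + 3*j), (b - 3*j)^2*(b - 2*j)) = b^2 - 6*b*j + 9*j^2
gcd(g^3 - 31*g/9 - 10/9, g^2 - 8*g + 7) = 1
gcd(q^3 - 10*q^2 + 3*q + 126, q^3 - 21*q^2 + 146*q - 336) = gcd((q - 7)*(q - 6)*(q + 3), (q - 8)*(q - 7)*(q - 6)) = q^2 - 13*q + 42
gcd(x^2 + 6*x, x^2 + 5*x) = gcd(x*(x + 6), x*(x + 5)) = x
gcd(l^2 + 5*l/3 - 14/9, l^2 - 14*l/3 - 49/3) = l + 7/3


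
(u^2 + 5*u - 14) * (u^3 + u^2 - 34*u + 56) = u^5 + 6*u^4 - 43*u^3 - 128*u^2 + 756*u - 784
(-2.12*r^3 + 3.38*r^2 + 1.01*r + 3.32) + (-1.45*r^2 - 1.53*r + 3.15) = -2.12*r^3 + 1.93*r^2 - 0.52*r + 6.47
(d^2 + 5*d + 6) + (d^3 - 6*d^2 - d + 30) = d^3 - 5*d^2 + 4*d + 36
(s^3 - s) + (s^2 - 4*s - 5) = s^3 + s^2 - 5*s - 5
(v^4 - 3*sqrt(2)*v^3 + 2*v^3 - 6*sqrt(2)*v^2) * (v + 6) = v^5 - 3*sqrt(2)*v^4 + 8*v^4 - 24*sqrt(2)*v^3 + 12*v^3 - 36*sqrt(2)*v^2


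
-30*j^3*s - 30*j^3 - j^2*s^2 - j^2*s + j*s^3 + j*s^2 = (-6*j + s)*(5*j + s)*(j*s + j)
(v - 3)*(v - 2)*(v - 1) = v^3 - 6*v^2 + 11*v - 6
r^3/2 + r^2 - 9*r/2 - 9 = (r/2 + 1)*(r - 3)*(r + 3)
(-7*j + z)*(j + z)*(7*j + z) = -49*j^3 - 49*j^2*z + j*z^2 + z^3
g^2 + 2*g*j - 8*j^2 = (g - 2*j)*(g + 4*j)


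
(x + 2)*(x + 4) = x^2 + 6*x + 8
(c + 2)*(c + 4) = c^2 + 6*c + 8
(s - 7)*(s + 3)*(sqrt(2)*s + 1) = sqrt(2)*s^3 - 4*sqrt(2)*s^2 + s^2 - 21*sqrt(2)*s - 4*s - 21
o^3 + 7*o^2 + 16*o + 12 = (o + 2)^2*(o + 3)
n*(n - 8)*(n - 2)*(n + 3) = n^4 - 7*n^3 - 14*n^2 + 48*n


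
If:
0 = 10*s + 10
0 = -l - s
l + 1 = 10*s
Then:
No Solution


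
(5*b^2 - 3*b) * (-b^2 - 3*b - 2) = -5*b^4 - 12*b^3 - b^2 + 6*b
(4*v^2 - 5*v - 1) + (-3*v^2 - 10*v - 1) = v^2 - 15*v - 2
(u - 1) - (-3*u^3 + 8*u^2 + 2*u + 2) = 3*u^3 - 8*u^2 - u - 3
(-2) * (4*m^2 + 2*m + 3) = -8*m^2 - 4*m - 6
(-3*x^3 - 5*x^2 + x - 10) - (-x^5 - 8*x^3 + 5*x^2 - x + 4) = x^5 + 5*x^3 - 10*x^2 + 2*x - 14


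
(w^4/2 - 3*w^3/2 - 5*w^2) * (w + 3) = w^5/2 - 19*w^3/2 - 15*w^2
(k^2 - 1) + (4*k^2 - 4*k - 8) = 5*k^2 - 4*k - 9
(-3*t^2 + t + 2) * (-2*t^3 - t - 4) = 6*t^5 - 2*t^4 - t^3 + 11*t^2 - 6*t - 8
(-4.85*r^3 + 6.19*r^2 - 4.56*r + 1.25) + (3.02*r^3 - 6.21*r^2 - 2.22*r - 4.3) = -1.83*r^3 - 0.0199999999999996*r^2 - 6.78*r - 3.05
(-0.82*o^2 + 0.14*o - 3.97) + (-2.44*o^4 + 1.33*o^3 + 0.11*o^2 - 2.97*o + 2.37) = -2.44*o^4 + 1.33*o^3 - 0.71*o^2 - 2.83*o - 1.6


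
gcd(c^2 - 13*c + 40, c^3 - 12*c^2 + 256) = c - 8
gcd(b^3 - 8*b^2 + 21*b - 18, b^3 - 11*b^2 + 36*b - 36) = b^2 - 5*b + 6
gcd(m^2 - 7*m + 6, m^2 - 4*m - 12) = m - 6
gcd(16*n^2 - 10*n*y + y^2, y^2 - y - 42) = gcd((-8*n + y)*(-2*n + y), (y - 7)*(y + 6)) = 1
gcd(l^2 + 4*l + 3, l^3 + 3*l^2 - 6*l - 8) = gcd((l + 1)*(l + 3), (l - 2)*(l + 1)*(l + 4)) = l + 1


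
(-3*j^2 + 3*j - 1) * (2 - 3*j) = 9*j^3 - 15*j^2 + 9*j - 2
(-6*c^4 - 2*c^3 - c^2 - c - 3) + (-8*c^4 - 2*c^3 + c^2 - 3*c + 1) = -14*c^4 - 4*c^3 - 4*c - 2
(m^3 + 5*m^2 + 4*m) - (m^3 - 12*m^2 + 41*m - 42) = 17*m^2 - 37*m + 42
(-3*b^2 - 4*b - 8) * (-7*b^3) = 21*b^5 + 28*b^4 + 56*b^3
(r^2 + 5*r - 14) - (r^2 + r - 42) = 4*r + 28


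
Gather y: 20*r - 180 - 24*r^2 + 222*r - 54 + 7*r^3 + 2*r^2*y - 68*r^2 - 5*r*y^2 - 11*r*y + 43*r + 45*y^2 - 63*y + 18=7*r^3 - 92*r^2 + 285*r + y^2*(45 - 5*r) + y*(2*r^2 - 11*r - 63) - 216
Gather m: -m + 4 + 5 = 9 - m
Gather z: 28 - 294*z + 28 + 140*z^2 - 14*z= 140*z^2 - 308*z + 56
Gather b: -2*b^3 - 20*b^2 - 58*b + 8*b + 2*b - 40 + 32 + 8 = -2*b^3 - 20*b^2 - 48*b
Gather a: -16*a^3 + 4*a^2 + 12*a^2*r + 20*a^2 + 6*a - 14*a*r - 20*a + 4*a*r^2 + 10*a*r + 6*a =-16*a^3 + a^2*(12*r + 24) + a*(4*r^2 - 4*r - 8)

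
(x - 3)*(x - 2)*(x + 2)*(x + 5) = x^4 + 2*x^3 - 19*x^2 - 8*x + 60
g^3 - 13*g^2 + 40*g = g*(g - 8)*(g - 5)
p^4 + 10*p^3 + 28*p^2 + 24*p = p*(p + 2)^2*(p + 6)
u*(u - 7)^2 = u^3 - 14*u^2 + 49*u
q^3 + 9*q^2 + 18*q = q*(q + 3)*(q + 6)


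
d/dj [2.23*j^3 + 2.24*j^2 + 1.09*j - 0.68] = 6.69*j^2 + 4.48*j + 1.09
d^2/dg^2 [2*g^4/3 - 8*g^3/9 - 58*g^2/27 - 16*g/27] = 8*g^2 - 16*g/3 - 116/27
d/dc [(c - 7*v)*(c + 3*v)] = 2*c - 4*v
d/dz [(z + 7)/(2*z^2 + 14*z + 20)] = (z^2 + 7*z - (z + 7)*(2*z + 7) + 10)/(2*(z^2 + 7*z + 10)^2)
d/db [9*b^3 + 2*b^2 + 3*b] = 27*b^2 + 4*b + 3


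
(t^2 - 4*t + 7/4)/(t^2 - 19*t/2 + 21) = (t - 1/2)/(t - 6)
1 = 1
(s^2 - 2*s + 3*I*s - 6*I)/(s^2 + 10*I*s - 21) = (s - 2)/(s + 7*I)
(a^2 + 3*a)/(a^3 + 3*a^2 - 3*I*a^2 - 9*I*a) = 1/(a - 3*I)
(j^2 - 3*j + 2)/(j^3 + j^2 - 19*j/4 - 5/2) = 4*(j - 1)/(4*j^2 + 12*j + 5)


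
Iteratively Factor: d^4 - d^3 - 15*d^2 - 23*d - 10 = (d + 2)*(d^3 - 3*d^2 - 9*d - 5) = (d - 5)*(d + 2)*(d^2 + 2*d + 1) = (d - 5)*(d + 1)*(d + 2)*(d + 1)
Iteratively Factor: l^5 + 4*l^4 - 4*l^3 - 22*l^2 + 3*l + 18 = (l - 1)*(l^4 + 5*l^3 + l^2 - 21*l - 18) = (l - 2)*(l - 1)*(l^3 + 7*l^2 + 15*l + 9) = (l - 2)*(l - 1)*(l + 3)*(l^2 + 4*l + 3) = (l - 2)*(l - 1)*(l + 3)^2*(l + 1)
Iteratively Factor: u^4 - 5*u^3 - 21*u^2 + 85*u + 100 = (u - 5)*(u^3 - 21*u - 20) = (u - 5)*(u + 1)*(u^2 - u - 20) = (u - 5)^2*(u + 1)*(u + 4)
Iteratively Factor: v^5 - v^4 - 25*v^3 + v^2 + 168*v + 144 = (v + 3)*(v^4 - 4*v^3 - 13*v^2 + 40*v + 48) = (v - 4)*(v + 3)*(v^3 - 13*v - 12) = (v - 4)*(v + 1)*(v + 3)*(v^2 - v - 12) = (v - 4)^2*(v + 1)*(v + 3)*(v + 3)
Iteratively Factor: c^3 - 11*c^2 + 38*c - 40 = (c - 5)*(c^2 - 6*c + 8) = (c - 5)*(c - 4)*(c - 2)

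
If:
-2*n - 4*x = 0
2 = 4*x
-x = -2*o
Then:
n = -1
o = 1/4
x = 1/2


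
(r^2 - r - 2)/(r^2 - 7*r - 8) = (r - 2)/(r - 8)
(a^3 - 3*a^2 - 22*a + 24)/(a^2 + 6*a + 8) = (a^2 - 7*a + 6)/(a + 2)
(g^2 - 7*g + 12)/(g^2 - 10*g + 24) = (g - 3)/(g - 6)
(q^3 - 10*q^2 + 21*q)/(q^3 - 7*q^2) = (q - 3)/q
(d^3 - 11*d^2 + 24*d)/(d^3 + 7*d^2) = (d^2 - 11*d + 24)/(d*(d + 7))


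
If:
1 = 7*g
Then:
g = 1/7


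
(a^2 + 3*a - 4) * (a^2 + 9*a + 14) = a^4 + 12*a^3 + 37*a^2 + 6*a - 56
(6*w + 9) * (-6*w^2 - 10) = -36*w^3 - 54*w^2 - 60*w - 90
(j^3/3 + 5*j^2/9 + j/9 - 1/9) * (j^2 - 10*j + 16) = j^5/3 - 25*j^4/9 - j^3/9 + 23*j^2/3 + 26*j/9 - 16/9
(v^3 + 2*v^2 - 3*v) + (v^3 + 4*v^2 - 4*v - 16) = 2*v^3 + 6*v^2 - 7*v - 16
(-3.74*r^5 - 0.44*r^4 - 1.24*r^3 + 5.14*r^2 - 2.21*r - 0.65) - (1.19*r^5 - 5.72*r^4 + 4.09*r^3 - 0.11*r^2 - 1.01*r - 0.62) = -4.93*r^5 + 5.28*r^4 - 5.33*r^3 + 5.25*r^2 - 1.2*r - 0.03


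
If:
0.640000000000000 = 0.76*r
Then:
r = 0.84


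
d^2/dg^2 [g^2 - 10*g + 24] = 2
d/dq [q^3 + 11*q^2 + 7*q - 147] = 3*q^2 + 22*q + 7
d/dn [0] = 0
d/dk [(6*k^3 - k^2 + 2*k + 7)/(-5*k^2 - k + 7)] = (-30*k^4 - 12*k^3 + 137*k^2 + 56*k + 21)/(25*k^4 + 10*k^3 - 69*k^2 - 14*k + 49)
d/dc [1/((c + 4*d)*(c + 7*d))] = (-2*c - 11*d)/(c^4 + 22*c^3*d + 177*c^2*d^2 + 616*c*d^3 + 784*d^4)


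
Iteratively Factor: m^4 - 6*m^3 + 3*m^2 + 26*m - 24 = (m - 4)*(m^3 - 2*m^2 - 5*m + 6) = (m - 4)*(m - 3)*(m^2 + m - 2) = (m - 4)*(m - 3)*(m - 1)*(m + 2)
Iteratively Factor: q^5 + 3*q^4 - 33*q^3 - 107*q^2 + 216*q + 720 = (q + 3)*(q^4 - 33*q^2 - 8*q + 240) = (q - 3)*(q + 3)*(q^3 + 3*q^2 - 24*q - 80) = (q - 3)*(q + 3)*(q + 4)*(q^2 - q - 20) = (q - 5)*(q - 3)*(q + 3)*(q + 4)*(q + 4)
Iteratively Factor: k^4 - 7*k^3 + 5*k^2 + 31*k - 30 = (k + 2)*(k^3 - 9*k^2 + 23*k - 15) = (k - 1)*(k + 2)*(k^2 - 8*k + 15) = (k - 3)*(k - 1)*(k + 2)*(k - 5)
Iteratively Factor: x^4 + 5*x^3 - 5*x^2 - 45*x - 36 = (x + 1)*(x^3 + 4*x^2 - 9*x - 36) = (x - 3)*(x + 1)*(x^2 + 7*x + 12) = (x - 3)*(x + 1)*(x + 3)*(x + 4)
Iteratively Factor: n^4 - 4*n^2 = (n)*(n^3 - 4*n) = n*(n - 2)*(n^2 + 2*n) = n^2*(n - 2)*(n + 2)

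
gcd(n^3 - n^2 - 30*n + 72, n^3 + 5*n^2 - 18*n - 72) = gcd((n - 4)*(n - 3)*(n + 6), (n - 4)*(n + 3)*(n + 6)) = n^2 + 2*n - 24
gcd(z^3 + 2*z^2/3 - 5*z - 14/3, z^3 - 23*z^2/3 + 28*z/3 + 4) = 1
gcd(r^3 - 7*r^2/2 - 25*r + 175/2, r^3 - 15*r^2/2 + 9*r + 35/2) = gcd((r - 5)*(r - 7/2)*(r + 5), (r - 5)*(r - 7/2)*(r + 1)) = r^2 - 17*r/2 + 35/2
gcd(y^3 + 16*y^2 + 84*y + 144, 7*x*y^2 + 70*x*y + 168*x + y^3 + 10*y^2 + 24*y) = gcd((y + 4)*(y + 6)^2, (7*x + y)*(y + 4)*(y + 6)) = y^2 + 10*y + 24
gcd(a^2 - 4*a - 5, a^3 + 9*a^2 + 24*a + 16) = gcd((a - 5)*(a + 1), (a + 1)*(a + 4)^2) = a + 1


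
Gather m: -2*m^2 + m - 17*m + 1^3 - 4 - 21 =-2*m^2 - 16*m - 24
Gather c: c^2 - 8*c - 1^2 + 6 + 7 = c^2 - 8*c + 12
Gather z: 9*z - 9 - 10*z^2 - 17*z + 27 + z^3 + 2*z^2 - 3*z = z^3 - 8*z^2 - 11*z + 18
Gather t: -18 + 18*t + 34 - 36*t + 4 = 20 - 18*t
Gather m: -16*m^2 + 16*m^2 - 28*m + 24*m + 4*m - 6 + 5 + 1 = 0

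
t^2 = t^2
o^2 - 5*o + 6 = (o - 3)*(o - 2)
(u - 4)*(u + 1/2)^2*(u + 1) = u^4 - 2*u^3 - 27*u^2/4 - 19*u/4 - 1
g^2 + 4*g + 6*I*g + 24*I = (g + 4)*(g + 6*I)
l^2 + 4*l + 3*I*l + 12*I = (l + 4)*(l + 3*I)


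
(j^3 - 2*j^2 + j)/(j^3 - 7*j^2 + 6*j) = (j - 1)/(j - 6)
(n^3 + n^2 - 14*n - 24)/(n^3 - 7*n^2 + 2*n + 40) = (n + 3)/(n - 5)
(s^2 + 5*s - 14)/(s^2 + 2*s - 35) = (s - 2)/(s - 5)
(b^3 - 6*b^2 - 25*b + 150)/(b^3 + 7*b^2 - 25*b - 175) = (b - 6)/(b + 7)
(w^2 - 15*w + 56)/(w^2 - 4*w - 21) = (w - 8)/(w + 3)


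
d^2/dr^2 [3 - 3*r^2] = -6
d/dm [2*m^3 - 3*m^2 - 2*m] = 6*m^2 - 6*m - 2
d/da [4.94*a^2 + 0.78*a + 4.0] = 9.88*a + 0.78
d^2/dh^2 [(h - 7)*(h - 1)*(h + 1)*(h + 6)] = 12*h^2 - 6*h - 86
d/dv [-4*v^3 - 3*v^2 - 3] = 6*v*(-2*v - 1)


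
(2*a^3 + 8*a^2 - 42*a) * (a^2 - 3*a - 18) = 2*a^5 + 2*a^4 - 102*a^3 - 18*a^2 + 756*a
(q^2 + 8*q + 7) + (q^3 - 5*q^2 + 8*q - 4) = q^3 - 4*q^2 + 16*q + 3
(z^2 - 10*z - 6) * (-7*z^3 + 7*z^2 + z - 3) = -7*z^5 + 77*z^4 - 27*z^3 - 55*z^2 + 24*z + 18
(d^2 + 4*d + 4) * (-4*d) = -4*d^3 - 16*d^2 - 16*d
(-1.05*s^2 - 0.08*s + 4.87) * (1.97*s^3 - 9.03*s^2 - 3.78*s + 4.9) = -2.0685*s^5 + 9.3239*s^4 + 14.2853*s^3 - 48.8187*s^2 - 18.8006*s + 23.863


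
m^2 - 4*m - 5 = (m - 5)*(m + 1)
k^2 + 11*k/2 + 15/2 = (k + 5/2)*(k + 3)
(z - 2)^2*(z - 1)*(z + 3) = z^4 - 2*z^3 - 7*z^2 + 20*z - 12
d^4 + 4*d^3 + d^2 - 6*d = d*(d - 1)*(d + 2)*(d + 3)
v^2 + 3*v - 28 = (v - 4)*(v + 7)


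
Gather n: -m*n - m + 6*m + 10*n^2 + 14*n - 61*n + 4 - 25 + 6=5*m + 10*n^2 + n*(-m - 47) - 15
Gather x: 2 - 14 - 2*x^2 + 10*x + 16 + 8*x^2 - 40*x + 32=6*x^2 - 30*x + 36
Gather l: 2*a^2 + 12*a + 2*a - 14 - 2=2*a^2 + 14*a - 16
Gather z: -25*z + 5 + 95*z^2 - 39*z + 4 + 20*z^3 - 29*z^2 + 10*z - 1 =20*z^3 + 66*z^2 - 54*z + 8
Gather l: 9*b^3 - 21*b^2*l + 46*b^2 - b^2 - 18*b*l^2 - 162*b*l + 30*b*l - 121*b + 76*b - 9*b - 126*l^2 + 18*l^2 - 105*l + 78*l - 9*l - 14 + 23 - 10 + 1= 9*b^3 + 45*b^2 - 54*b + l^2*(-18*b - 108) + l*(-21*b^2 - 132*b - 36)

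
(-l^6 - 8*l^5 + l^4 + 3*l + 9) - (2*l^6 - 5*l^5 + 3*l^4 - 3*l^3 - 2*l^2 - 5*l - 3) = -3*l^6 - 3*l^5 - 2*l^4 + 3*l^3 + 2*l^2 + 8*l + 12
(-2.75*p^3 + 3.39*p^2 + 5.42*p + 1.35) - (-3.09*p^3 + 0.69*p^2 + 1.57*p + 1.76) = 0.34*p^3 + 2.7*p^2 + 3.85*p - 0.41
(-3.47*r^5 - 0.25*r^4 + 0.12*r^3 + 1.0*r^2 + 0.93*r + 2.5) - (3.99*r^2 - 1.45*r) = -3.47*r^5 - 0.25*r^4 + 0.12*r^3 - 2.99*r^2 + 2.38*r + 2.5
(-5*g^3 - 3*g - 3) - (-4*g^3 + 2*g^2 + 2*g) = -g^3 - 2*g^2 - 5*g - 3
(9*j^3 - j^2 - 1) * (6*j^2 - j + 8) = 54*j^5 - 15*j^4 + 73*j^3 - 14*j^2 + j - 8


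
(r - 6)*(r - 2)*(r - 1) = r^3 - 9*r^2 + 20*r - 12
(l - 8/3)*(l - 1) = l^2 - 11*l/3 + 8/3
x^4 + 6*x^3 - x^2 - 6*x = x*(x - 1)*(x + 1)*(x + 6)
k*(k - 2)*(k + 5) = k^3 + 3*k^2 - 10*k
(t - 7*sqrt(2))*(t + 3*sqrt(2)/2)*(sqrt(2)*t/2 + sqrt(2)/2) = sqrt(2)*t^3/2 - 11*t^2/2 + sqrt(2)*t^2/2 - 21*sqrt(2)*t/2 - 11*t/2 - 21*sqrt(2)/2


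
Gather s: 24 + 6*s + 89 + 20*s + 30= 26*s + 143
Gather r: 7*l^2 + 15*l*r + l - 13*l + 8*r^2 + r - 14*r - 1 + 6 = 7*l^2 - 12*l + 8*r^2 + r*(15*l - 13) + 5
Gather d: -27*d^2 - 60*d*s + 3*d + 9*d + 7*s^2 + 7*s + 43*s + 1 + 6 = -27*d^2 + d*(12 - 60*s) + 7*s^2 + 50*s + 7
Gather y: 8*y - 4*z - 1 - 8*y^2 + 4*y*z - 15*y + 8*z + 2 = -8*y^2 + y*(4*z - 7) + 4*z + 1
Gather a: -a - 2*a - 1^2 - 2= -3*a - 3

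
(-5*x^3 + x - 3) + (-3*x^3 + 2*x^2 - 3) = -8*x^3 + 2*x^2 + x - 6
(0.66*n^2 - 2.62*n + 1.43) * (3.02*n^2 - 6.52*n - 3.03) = 1.9932*n^4 - 12.2156*n^3 + 19.4012*n^2 - 1.385*n - 4.3329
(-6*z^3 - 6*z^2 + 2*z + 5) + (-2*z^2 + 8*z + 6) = -6*z^3 - 8*z^2 + 10*z + 11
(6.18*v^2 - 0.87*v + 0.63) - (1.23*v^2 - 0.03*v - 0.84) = 4.95*v^2 - 0.84*v + 1.47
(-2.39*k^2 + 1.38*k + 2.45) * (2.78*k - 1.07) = -6.6442*k^3 + 6.3937*k^2 + 5.3344*k - 2.6215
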